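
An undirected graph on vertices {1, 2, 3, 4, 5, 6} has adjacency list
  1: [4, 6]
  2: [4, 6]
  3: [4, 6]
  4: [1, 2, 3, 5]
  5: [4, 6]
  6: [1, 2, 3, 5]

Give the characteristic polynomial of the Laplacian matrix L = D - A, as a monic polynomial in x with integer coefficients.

With the vertex order [1, 2, 3, 4, 5, 6], the degrees are [2, 2, 2, 4, 2, 4], giving D = diag(2, 2, 2, 4, 2, 4) and L = D - A. L has integer entries, so p(x) = det(xI - L) has integer coefficients. Expanding the determinant yields x^6 - 16x^5 + 96x^4 - 272x^3 + 368x^2 - 192x. The coefficient of x^5 equals -trace(L) = -16, matching the sum of degrees. The eigenvalues sum to 16, which equals trace(L) = 2|E|. By the matrix-tree theorem the graph has (1/6) * product of the nonzero eigenvalues = 32 spanning trees.

x^6 - 16x^5 + 96x^4 - 272x^3 + 368x^2 - 192x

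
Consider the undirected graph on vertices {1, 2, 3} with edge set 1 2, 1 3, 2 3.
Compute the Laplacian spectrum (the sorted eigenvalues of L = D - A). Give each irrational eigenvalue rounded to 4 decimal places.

[0, 3, 3]

Reading degrees in the order [1, 2, 3] gives [2, 2, 2]; set D = diag(2, 2, 2) and form L = D - A. Diagonalising L (or applying a numerical eigensolver to the 3x3 matrix) gives the spectrum above. The eigenvalues sum to 6, which equals trace(L) = 2|E|.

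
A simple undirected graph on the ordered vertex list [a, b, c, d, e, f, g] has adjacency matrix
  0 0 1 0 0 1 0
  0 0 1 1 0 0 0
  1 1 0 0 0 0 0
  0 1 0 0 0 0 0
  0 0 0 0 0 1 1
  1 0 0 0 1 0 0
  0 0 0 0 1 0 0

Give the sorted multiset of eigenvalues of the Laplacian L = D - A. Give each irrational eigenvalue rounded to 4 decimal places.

Reading degrees in the order [a, b, c, d, e, f, g] gives [2, 2, 2, 1, 2, 2, 1]; set D = diag(2, 2, 2, 1, 2, 2, 1) and form L = D - A. Since every row of L sums to 0, the all-ones vector is in the kernel and 0 is an eigenvalue. The single zero eigenvalue shows the graph is connected. By the matrix-tree theorem the graph has (1/7) * product of the nonzero eigenvalues = 1 spanning tree. The largest eigenvalue, 3.8019, is at most the vertex count 7.

[0, 0.1981, 0.7530, 1.5550, 2.4450, 3.2470, 3.8019]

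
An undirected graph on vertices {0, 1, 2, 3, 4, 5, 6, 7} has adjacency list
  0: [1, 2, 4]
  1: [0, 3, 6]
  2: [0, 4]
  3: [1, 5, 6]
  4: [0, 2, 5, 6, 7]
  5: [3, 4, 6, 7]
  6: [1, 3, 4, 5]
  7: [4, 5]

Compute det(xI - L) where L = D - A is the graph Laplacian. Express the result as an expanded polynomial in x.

Reading degrees in the order [0, 1, 2, 3, 4, 5, 6, 7] gives [3, 3, 2, 3, 5, 4, 4, 2]; set D = diag(3, 3, 2, 3, 5, 4, 4, 2) and form L = D - A. Computing det(xI - L) by cofactor expansion (or equivalently via sum-over-permutations) gives x^8 - 26x^7 + 279x^6 - 1594x^5 + 5205x^4 - 9644x^3 + 9320x^2 - 3616x. Since p(0) = det(-L) = 0, x divides p(x). The largest eigenvalue, 6.3421, is at most the vertex count 8.

x^8 - 26x^7 + 279x^6 - 1594x^5 + 5205x^4 - 9644x^3 + 9320x^2 - 3616x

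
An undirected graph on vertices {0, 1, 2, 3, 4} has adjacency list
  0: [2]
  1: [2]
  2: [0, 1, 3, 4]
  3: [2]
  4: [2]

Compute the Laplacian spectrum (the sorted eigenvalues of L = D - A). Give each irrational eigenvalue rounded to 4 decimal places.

[0, 1, 1, 1, 5]

Reading degrees in the order [0, 1, 2, 3, 4] gives [1, 1, 4, 1, 1]; set D = diag(1, 1, 4, 1, 1) and form L = D - A. L is symmetric positive semidefinite, so every eigenvalue is real and nonnegative. By the matrix-tree theorem the graph has (1/5) * product of the nonzero eigenvalues = 1 spanning tree.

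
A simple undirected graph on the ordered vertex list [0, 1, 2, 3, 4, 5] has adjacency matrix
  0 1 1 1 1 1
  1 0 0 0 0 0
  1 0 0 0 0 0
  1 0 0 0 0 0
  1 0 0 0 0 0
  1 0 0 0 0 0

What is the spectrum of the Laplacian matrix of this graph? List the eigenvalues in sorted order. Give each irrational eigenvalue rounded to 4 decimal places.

Each diagonal entry of L is the vertex degree and each off-diagonal entry is -1 where an edge is present, 0 otherwise; in the order [0, 1, 2, 3, 4, 5] the diagonal is [5, 1, 1, 1, 1, 1]. The multiplicity of 0 as a Laplacian eigenvalue equals the number of connected components. The single zero eigenvalue shows the graph is connected. The largest eigenvalue, 6, is at most the vertex count 6.

[0, 1, 1, 1, 1, 6]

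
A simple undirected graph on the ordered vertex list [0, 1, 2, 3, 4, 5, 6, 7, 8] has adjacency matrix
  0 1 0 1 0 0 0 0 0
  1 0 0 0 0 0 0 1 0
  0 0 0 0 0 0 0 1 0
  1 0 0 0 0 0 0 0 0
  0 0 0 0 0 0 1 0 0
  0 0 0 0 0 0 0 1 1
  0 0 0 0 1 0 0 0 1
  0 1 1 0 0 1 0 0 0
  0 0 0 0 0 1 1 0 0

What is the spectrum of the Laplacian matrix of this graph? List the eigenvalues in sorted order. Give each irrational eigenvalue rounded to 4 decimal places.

Each diagonal entry of L is the vertex degree and each off-diagonal entry is -1 where an edge is present, 0 otherwise; in the order [0, 1, 2, 3, 4, 5, 6, 7, 8] the diagonal is [2, 2, 1, 1, 1, 2, 2, 3, 2]. Diagonalising L (or applying a numerical eigensolver to the 9x9 matrix) gives the spectrum above. The largest eigenvalue, 4.3699, is at most the vertex count 9.

[0, 0.1506, 0.4266, 1, 1.4229, 2.1724, 3, 3.4576, 4.3699]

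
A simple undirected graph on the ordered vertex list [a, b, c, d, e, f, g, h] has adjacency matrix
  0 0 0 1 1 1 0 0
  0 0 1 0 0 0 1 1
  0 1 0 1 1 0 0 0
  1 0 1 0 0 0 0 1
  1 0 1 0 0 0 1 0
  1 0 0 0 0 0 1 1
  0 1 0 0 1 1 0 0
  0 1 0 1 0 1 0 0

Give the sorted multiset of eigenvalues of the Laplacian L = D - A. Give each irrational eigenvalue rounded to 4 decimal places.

[0, 2, 2, 2, 4, 4, 4, 6]

Reading degrees in the order [a, b, c, d, e, f, g, h] gives [3, 3, 3, 3, 3, 3, 3, 3]; set D = diag(3, 3, 3, 3, 3, 3, 3, 3) and form L = D - A. L is symmetric positive semidefinite, so every eigenvalue is real and nonnegative. The single zero eigenvalue shows the graph is connected. By the matrix-tree theorem the graph has (1/8) * product of the nonzero eigenvalues = 384 spanning trees. The largest eigenvalue, 6, is at most the vertex count 8.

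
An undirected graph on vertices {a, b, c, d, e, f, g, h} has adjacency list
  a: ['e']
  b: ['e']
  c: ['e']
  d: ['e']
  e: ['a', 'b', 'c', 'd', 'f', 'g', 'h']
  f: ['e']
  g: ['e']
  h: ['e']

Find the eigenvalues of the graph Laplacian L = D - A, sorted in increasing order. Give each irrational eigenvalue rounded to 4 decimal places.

Reading degrees in the order [a, b, c, d, e, f, g, h] gives [1, 1, 1, 1, 7, 1, 1, 1]; set D = diag(1, 1, 1, 1, 7, 1, 1, 1) and form L = D - A. Since every row of L sums to 0, the all-ones vector is in the kernel and 0 is an eigenvalue. The largest eigenvalue, 8, is at most the vertex count 8.

[0, 1, 1, 1, 1, 1, 1, 8]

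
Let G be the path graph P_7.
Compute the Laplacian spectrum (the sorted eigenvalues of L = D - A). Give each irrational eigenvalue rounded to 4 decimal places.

[0, 0.1981, 0.7530, 1.5550, 2.4450, 3.2470, 3.8019]

The graph has 7 vertices and degree multiset [2, 2, 2, 2, 2, 1, 1]; D is the diagonal matrix of degrees and L = D - A. Diagonalising L (or applying a numerical eigensolver to the 7x7 matrix) gives the spectrum above. The eigenvalues sum to 12, which equals trace(L) = 2|E|.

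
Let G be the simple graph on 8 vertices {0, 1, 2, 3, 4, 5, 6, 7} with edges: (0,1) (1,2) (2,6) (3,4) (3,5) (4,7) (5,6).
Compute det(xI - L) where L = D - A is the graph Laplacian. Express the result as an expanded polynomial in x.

With the vertex order [0, 1, 2, 3, 4, 5, 6, 7], the degrees are [1, 2, 2, 2, 2, 2, 2, 1], giving D = diag(1, 2, 2, 2, 2, 2, 2, 1) and L = D - A. L has integer entries, so p(x) = det(xI - L) has integer coefficients. Expanding the determinant yields x^8 - 14x^7 + 78x^6 - 220x^5 + 330x^4 - 252x^3 + 84x^2 - 8x. The coefficient of x^7 equals -trace(L) = -14, matching the sum of degrees.

x^8 - 14x^7 + 78x^6 - 220x^5 + 330x^4 - 252x^3 + 84x^2 - 8x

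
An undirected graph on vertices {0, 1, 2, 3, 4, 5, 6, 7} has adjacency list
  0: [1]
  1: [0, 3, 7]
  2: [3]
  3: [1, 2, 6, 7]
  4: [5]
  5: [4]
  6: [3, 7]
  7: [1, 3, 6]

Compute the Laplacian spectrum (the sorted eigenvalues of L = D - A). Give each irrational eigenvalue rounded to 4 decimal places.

With the vertex order [0, 1, 2, 3, 4, 5, 6, 7], the degrees are [1, 3, 1, 4, 1, 1, 2, 3], giving D = diag(1, 3, 1, 4, 1, 1, 2, 3) and L = D - A. The multiplicity of 0 as a Laplacian eigenvalue equals the number of connected components. The 2 zero eigenvalues correspond to the 2 connected components. The largest eigenvalue, 5.1149, is at most the vertex count 8.

[0, 0, 0.6972, 1.1392, 2, 2.7459, 4.3028, 5.1149]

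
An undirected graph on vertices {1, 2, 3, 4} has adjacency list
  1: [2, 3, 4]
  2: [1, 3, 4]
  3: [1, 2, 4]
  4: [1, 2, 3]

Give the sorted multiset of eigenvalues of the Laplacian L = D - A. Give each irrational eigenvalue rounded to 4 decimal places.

[0, 4, 4, 4]

Each diagonal entry of L is the vertex degree and each off-diagonal entry is -1 where an edge is present, 0 otherwise; in the order [1, 2, 3, 4] the diagonal is [3, 3, 3, 3]. The multiplicity of 0 as a Laplacian eigenvalue equals the number of connected components. The largest eigenvalue, 4, is at most the vertex count 4. There is one zero in the spectrum, matching the 1 component.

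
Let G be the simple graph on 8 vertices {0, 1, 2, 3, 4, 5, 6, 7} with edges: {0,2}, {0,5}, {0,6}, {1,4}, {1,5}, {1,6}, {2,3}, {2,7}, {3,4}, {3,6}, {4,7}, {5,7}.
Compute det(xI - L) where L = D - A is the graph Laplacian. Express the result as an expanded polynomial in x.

Each diagonal entry of L is the vertex degree and each off-diagonal entry is -1 where an edge is present, 0 otherwise; in the order [0, 1, 2, 3, 4, 5, 6, 7] the diagonal is [3, 3, 3, 3, 3, 3, 3, 3]. L has integer entries, so p(x) = det(xI - L) has integer coefficients. Expanding the determinant yields x^8 - 24x^7 + 240x^6 - 1296x^5 + 4080x^4 - 7488x^3 + 7424x^2 - 3072x. Since p(0) = det(-L) = 0, x divides p(x). By the matrix-tree theorem the graph has (1/8) * product of the nonzero eigenvalues = 384 spanning trees. The eigenvalues sum to 24, which equals trace(L) = 2|E|.

x^8 - 24x^7 + 240x^6 - 1296x^5 + 4080x^4 - 7488x^3 + 7424x^2 - 3072x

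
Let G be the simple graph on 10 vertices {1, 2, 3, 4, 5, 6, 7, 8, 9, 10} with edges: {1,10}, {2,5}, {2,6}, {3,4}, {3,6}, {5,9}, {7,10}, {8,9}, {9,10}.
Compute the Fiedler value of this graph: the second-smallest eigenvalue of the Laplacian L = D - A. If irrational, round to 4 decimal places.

Each diagonal entry of L is the vertex degree and each off-diagonal entry is -1 where an edge is present, 0 otherwise; in the order [1, 2, 3, 4, 5, 6, 7, 8, 9, 10] the diagonal is [1, 2, 2, 1, 2, 2, 1, 1, 3, 3]. The smallest Laplacian eigenvalue is always 0. The next one, lambda_2 = 0.1236, measures how hard the graph is to disconnect: larger values mean better connectivity. There is one zero in the spectrum, matching the 1 component. The largest eigenvalue, 4.6442, is at most the vertex count 10.

0.1236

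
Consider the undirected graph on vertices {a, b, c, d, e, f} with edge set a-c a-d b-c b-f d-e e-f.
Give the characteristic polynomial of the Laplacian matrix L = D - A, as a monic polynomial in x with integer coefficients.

x^6 - 12x^5 + 54x^4 - 112x^3 + 105x^2 - 36x

Each diagonal entry of L is the vertex degree and each off-diagonal entry is -1 where an edge is present, 0 otherwise; in the order [a, b, c, d, e, f] the diagonal is [2, 2, 2, 2, 2, 2]. Computing det(xI - L) by cofactor expansion (or equivalently via sum-over-permutations) gives x^6 - 12x^5 + 54x^4 - 112x^3 + 105x^2 - 36x. Since p(0) = det(-L) = 0, x divides p(x). The eigenvalues sum to 12, which equals trace(L) = 2|E|. The largest eigenvalue, 4, is at most the vertex count 6.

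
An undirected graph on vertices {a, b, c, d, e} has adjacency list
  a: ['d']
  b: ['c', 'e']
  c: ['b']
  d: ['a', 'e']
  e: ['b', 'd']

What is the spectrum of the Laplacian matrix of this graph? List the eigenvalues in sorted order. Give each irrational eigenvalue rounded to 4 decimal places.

[0, 0.3820, 1.3820, 2.6180, 3.6180]

Each diagonal entry of L is the vertex degree and each off-diagonal entry is -1 where an edge is present, 0 otherwise; in the order [a, b, c, d, e] the diagonal is [1, 2, 1, 2, 2]. Since every row of L sums to 0, the all-ones vector is in the kernel and 0 is an eigenvalue. By the matrix-tree theorem the graph has (1/5) * product of the nonzero eigenvalues = 1 spanning tree.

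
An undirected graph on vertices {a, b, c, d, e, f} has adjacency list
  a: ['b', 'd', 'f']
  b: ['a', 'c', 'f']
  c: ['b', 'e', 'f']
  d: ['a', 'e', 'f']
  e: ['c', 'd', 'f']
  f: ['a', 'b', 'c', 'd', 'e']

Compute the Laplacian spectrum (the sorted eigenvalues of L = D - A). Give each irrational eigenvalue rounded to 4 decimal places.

Reading degrees in the order [a, b, c, d, e, f] gives [3, 3, 3, 3, 3, 5]; set D = diag(3, 3, 3, 3, 3, 5) and form L = D - A. L is symmetric positive semidefinite, so every eigenvalue is real and nonnegative. The single zero eigenvalue shows the graph is connected. The eigenvalues sum to 20, which equals trace(L) = 2|E|.

[0, 2.3820, 2.3820, 4.6180, 4.6180, 6]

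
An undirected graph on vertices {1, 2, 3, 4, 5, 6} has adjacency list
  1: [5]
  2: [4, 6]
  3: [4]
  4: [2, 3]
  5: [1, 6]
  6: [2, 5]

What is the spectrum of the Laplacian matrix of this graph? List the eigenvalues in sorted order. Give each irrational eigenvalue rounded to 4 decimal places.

Reading degrees in the order [1, 2, 3, 4, 5, 6] gives [1, 2, 1, 2, 2, 2]; set D = diag(1, 2, 1, 2, 2, 2) and form L = D - A. L is symmetric positive semidefinite, so every eigenvalue is real and nonnegative. The single zero eigenvalue shows the graph is connected. By the matrix-tree theorem the graph has (1/6) * product of the nonzero eigenvalues = 1 spanning tree.

[0, 0.2679, 1, 2, 3, 3.7321]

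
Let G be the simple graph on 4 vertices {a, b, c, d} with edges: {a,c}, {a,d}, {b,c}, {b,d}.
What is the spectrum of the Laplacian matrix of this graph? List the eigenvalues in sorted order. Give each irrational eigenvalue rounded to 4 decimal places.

[0, 2, 2, 4]

Reading degrees in the order [a, b, c, d] gives [2, 2, 2, 2]; set D = diag(2, 2, 2, 2) and form L = D - A. The multiplicity of 0 as a Laplacian eigenvalue equals the number of connected components. The single zero eigenvalue shows the graph is connected. The largest eigenvalue, 4, is at most the vertex count 4. There is one zero in the spectrum, matching the 1 component.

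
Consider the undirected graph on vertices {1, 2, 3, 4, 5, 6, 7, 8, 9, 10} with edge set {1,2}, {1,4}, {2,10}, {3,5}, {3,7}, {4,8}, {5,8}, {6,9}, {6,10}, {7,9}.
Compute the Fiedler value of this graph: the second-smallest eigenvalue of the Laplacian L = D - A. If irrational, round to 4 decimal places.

0.3820

With the vertex order [1, 2, 3, 4, 5, 6, 7, 8, 9, 10], the degrees are [2, 2, 2, 2, 2, 2, 2, 2, 2, 2], giving D = diag(2, 2, 2, 2, 2, 2, 2, 2, 2, 2) and L = D - A. Computing the eigenvalues of L and sorting gives [0, 0.3820, 0.3820, 1.3820, 1.3820, 2.6180, 2.6180, 3.6180, 3.6180, 4]. The Fiedler value lambda_2 = 0.3820 is strictly positive, so the graph is connected.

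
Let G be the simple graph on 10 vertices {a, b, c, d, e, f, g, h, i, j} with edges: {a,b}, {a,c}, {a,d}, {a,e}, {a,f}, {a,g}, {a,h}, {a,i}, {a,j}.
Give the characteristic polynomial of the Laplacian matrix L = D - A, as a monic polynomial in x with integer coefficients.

x^10 - 18x^9 + 108x^8 - 336x^7 + 630x^6 - 756x^5 + 588x^4 - 288x^3 + 81x^2 - 10x

Reading degrees in the order [a, b, c, d, e, f, g, h, i, j] gives [9, 1, 1, 1, 1, 1, 1, 1, 1, 1]; set D = diag(9, 1, 1, 1, 1, 1, 1, 1, 1, 1) and form L = D - A. Computing det(xI - L) by cofactor expansion (or equivalently via sum-over-permutations) gives x^10 - 18x^9 + 108x^8 - 336x^7 + 630x^6 - 756x^5 + 588x^4 - 288x^3 + 81x^2 - 10x. The coefficient of x^9 equals -trace(L) = -18, matching the sum of degrees.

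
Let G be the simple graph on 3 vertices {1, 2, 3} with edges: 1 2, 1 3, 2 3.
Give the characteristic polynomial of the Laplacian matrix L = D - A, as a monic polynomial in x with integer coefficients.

Reading degrees in the order [1, 2, 3] gives [2, 2, 2]; set D = diag(2, 2, 2) and form L = D - A. The eigenvalues of L are [0, 3, 3]; the characteristic polynomial is the product of (x - lambda_i), which multiplies out to x^3 - 6x^2 + 9x. The constant term is 0 because L is singular (the all-ones vector lies in its kernel).

x^3 - 6x^2 + 9x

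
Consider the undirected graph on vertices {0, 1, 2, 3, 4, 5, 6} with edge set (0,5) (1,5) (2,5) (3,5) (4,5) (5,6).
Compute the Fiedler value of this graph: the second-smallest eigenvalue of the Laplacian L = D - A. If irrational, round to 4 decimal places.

Each diagonal entry of L is the vertex degree and each off-diagonal entry is -1 where an edge is present, 0 otherwise; in the order [0, 1, 2, 3, 4, 5, 6] the diagonal is [1, 1, 1, 1, 1, 6, 1]. Computing the eigenvalues of L and sorting gives [0, 1, 1, 1, 1, 1, 7]. The Fiedler value lambda_2 = 1 is strictly positive, so the graph is connected. By the matrix-tree theorem the graph has (1/7) * product of the nonzero eigenvalues = 1 spanning tree. The largest eigenvalue, 7, is at most the vertex count 7.

1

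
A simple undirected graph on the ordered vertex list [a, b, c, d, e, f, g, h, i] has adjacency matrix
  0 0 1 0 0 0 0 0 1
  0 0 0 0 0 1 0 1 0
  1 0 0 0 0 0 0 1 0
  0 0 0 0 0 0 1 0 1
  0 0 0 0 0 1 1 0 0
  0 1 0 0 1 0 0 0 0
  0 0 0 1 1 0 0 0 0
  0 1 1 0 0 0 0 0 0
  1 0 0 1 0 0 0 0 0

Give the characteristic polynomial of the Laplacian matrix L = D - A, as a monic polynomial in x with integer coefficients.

Reading degrees in the order [a, b, c, d, e, f, g, h, i] gives [2, 2, 2, 2, 2, 2, 2, 2, 2]; set D = diag(2, 2, 2, 2, 2, 2, 2, 2, 2) and form L = D - A. L has integer entries, so p(x) = det(xI - L) has integer coefficients. Expanding the determinant yields x^9 - 18x^8 + 135x^7 - 546x^6 + 1287x^5 - 1782x^4 + 1386x^3 - 540x^2 + 81x. The constant term is 0 because L is singular (the all-ones vector lies in its kernel).

x^9 - 18x^8 + 135x^7 - 546x^6 + 1287x^5 - 1782x^4 + 1386x^3 - 540x^2 + 81x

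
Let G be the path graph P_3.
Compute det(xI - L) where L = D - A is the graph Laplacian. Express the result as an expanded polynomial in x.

x^3 - 4x^2 + 3x

The graph has 3 vertices and degree multiset [2, 1, 1]; D is the diagonal matrix of degrees and L = D - A. L has integer entries, so p(x) = det(xI - L) has integer coefficients. Expanding the determinant yields x^3 - 4x^2 + 3x. The constant term is 0 because L is singular (the all-ones vector lies in its kernel). By the matrix-tree theorem the graph has (1/3) * product of the nonzero eigenvalues = 1 spanning tree. The largest eigenvalue, 3, is at most the vertex count 3.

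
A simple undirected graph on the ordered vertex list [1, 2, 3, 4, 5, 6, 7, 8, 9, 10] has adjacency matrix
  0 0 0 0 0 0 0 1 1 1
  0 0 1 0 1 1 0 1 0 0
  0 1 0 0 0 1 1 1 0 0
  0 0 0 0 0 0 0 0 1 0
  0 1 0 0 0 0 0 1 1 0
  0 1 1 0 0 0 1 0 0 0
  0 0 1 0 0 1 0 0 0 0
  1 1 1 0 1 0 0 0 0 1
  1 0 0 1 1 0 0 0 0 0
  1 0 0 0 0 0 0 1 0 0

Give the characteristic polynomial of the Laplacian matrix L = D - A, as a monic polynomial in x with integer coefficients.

x^10 - 30x^9 + 384x^8 - 2738x^7 + 11902x^6 - 32408x^5 + 54574x^4 - 53836x^3 + 27547x^2 - 5420x

Each diagonal entry of L is the vertex degree and each off-diagonal entry is -1 where an edge is present, 0 otherwise; in the order [1, 2, 3, 4, 5, 6, 7, 8, 9, 10] the diagonal is [3, 4, 4, 1, 3, 3, 2, 5, 3, 2]. Computing det(xI - L) by cofactor expansion (or equivalently via sum-over-permutations) gives x^10 - 30x^9 + 384x^8 - 2738x^7 + 11902x^6 - 32408x^5 + 54574x^4 - 53836x^3 + 27547x^2 - 5420x. The constant term is 0 because L is singular (the all-ones vector lies in its kernel). There is one zero in the spectrum, matching the 1 component.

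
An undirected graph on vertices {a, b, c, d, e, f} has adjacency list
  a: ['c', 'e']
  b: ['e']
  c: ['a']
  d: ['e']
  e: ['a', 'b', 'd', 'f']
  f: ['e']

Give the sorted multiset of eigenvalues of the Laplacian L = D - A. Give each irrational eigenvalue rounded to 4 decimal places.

With the vertex order [a, b, c, d, e, f], the degrees are [2, 1, 1, 1, 4, 1], giving D = diag(2, 1, 1, 1, 4, 1) and L = D - A. Diagonalising L (or applying a numerical eigensolver to the 6x6 matrix) gives the spectrum above. The single zero eigenvalue shows the graph is connected.

[0, 0.4859, 1, 1, 2.4280, 5.0861]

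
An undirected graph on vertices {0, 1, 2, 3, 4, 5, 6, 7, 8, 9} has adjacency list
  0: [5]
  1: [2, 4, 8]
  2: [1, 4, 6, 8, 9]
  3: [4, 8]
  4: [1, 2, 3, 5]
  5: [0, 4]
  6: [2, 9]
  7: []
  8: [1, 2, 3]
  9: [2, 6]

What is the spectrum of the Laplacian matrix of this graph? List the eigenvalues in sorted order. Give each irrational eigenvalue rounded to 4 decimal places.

Reading degrees in the order [0, 1, 2, 3, 4, 5, 6, 7, 8, 9] gives [1, 3, 5, 2, 4, 2, 2, 0, 3, 2]; set D = diag(1, 3, 5, 2, 4, 2, 2, 0, 3, 2) and form L = D - A. The multiplicity of 0 as a Laplacian eigenvalue equals the number of connected components. The 2 zero eigenvalues correspond to the 2 connected components.

[0, 0, 0.3751, 0.9053, 2.2739, 2.3664, 3, 3.6923, 5.0593, 6.3277]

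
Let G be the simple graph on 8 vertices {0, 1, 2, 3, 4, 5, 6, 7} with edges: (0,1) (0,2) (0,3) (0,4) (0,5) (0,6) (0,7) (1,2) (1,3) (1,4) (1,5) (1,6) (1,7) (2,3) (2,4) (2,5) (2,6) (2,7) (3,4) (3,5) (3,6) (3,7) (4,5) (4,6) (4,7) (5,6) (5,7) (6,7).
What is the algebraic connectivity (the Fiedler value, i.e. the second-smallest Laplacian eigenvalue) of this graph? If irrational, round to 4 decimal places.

With the vertex order [0, 1, 2, 3, 4, 5, 6, 7], the degrees are [7, 7, 7, 7, 7, 7, 7, 7], giving D = diag(7, 7, 7, 7, 7, 7, 7, 7) and L = D - A. The sorted Laplacian eigenvalues are [0, 8, 8, 8, 8, 8, 8, 8]; the algebraic connectivity is the second entry, 8.

8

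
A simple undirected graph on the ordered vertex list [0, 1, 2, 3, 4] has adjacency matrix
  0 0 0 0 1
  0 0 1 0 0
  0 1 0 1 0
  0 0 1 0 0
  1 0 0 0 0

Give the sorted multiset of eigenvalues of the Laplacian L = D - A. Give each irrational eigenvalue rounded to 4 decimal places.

[0, 0, 1, 2, 3]

With the vertex order [0, 1, 2, 3, 4], the degrees are [1, 1, 2, 1, 1], giving D = diag(1, 1, 2, 1, 1) and L = D - A. L is symmetric positive semidefinite, so every eigenvalue is real and nonnegative. The 2 zero eigenvalues correspond to the 2 connected components. The largest eigenvalue, 3, is at most the vertex count 5.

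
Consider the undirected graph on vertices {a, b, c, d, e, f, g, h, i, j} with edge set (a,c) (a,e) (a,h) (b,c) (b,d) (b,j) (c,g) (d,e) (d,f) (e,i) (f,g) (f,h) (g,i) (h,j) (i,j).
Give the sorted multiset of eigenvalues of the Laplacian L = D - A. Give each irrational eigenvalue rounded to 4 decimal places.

[0, 2, 2, 2, 2, 2, 5, 5, 5, 5]

With the vertex order [a, b, c, d, e, f, g, h, i, j], the degrees are [3, 3, 3, 3, 3, 3, 3, 3, 3, 3], giving D = diag(3, 3, 3, 3, 3, 3, 3, 3, 3, 3) and L = D - A. The multiplicity of 0 as a Laplacian eigenvalue equals the number of connected components. The single zero eigenvalue shows the graph is connected.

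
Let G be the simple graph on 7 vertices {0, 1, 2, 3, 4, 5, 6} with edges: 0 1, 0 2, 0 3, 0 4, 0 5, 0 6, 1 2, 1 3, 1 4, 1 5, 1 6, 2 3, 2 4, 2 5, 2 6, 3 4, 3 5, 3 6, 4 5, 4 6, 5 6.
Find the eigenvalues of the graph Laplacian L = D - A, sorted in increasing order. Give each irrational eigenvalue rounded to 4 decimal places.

Each diagonal entry of L is the vertex degree and each off-diagonal entry is -1 where an edge is present, 0 otherwise; in the order [0, 1, 2, 3, 4, 5, 6] the diagonal is [6, 6, 6, 6, 6, 6, 6]. Diagonalising L (or applying a numerical eigensolver to the 7x7 matrix) gives the spectrum above. By the matrix-tree theorem the graph has (1/7) * product of the nonzero eigenvalues = 16807 spanning trees. The largest eigenvalue, 7, is at most the vertex count 7.

[0, 7, 7, 7, 7, 7, 7]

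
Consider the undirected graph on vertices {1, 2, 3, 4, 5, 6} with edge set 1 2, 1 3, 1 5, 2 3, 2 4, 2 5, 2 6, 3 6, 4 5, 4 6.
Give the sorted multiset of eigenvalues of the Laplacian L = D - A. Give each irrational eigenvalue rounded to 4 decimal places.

Reading degrees in the order [1, 2, 3, 4, 5, 6] gives [3, 5, 3, 3, 3, 3]; set D = diag(3, 5, 3, 3, 3, 3) and form L = D - A. The multiplicity of 0 as a Laplacian eigenvalue equals the number of connected components.

[0, 2.3820, 2.3820, 4.6180, 4.6180, 6]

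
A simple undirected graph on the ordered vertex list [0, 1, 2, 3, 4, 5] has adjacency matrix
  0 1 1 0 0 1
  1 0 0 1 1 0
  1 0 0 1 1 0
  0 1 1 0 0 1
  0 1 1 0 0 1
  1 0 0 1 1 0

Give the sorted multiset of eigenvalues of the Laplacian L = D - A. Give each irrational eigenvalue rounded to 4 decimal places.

[0, 3, 3, 3, 3, 6]

Each diagonal entry of L is the vertex degree and each off-diagonal entry is -1 where an edge is present, 0 otherwise; in the order [0, 1, 2, 3, 4, 5] the diagonal is [3, 3, 3, 3, 3, 3]. L is symmetric positive semidefinite, so every eigenvalue is real and nonnegative. There is one zero in the spectrum, matching the 1 component.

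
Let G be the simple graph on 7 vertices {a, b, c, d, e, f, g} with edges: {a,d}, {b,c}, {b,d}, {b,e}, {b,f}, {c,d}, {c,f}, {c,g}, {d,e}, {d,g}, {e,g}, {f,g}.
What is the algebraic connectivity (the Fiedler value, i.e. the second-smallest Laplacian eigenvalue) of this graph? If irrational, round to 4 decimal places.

0.9422

Reading degrees in the order [a, b, c, d, e, f, g] gives [1, 4, 4, 5, 3, 3, 4]; set D = diag(1, 4, 4, 5, 3, 3, 4) and form L = D - A. Computing the eigenvalues of L and sorting gives [0, 0.9422, 2.6646, 4, 4.2300, 5.8103, 6.3530]. The Fiedler value lambda_2 = 0.9422 is strictly positive, so the graph is connected.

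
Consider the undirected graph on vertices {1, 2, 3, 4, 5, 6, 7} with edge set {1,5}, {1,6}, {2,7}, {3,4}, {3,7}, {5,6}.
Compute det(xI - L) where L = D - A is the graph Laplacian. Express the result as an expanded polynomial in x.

x^7 - 12x^6 + 55x^5 - 118x^4 + 114x^3 - 36x^2

Reading degrees in the order [1, 2, 3, 4, 5, 6, 7] gives [2, 1, 2, 1, 2, 2, 2]; set D = diag(2, 1, 2, 1, 2, 2, 2) and form L = D - A. L has integer entries, so p(x) = det(xI - L) has integer coefficients. Expanding the determinant yields x^7 - 12x^6 + 55x^5 - 118x^4 + 114x^3 - 36x^2. The coefficient of x^6 equals -trace(L) = -12, matching the sum of degrees. There are 2 zeros in the spectrum, matching the 2 components.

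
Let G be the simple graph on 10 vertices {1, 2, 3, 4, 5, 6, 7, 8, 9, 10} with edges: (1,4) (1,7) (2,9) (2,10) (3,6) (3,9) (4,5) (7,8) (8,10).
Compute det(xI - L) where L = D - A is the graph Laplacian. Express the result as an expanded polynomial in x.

x^10 - 18x^9 + 136x^8 - 560x^7 + 1365x^6 - 2002x^5 + 1716x^4 - 792x^3 + 165x^2 - 10x

Reading degrees in the order [1, 2, 3, 4, 5, 6, 7, 8, 9, 10] gives [2, 2, 2, 2, 1, 1, 2, 2, 2, 2]; set D = diag(2, 2, 2, 2, 1, 1, 2, 2, 2, 2) and form L = D - A. Computing det(xI - L) by cofactor expansion (or equivalently via sum-over-permutations) gives x^10 - 18x^9 + 136x^8 - 560x^7 + 1365x^6 - 2002x^5 + 1716x^4 - 792x^3 + 165x^2 - 10x. The coefficient of x^9 equals -trace(L) = -18, matching the sum of degrees. The eigenvalues sum to 18, which equals trace(L) = 2|E|.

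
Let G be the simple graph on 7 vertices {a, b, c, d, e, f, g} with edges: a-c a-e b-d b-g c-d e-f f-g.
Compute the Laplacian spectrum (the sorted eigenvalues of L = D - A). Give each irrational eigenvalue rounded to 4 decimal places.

[0, 0.7530, 0.7530, 2.4450, 2.4450, 3.8019, 3.8019]

Reading degrees in the order [a, b, c, d, e, f, g] gives [2, 2, 2, 2, 2, 2, 2]; set D = diag(2, 2, 2, 2, 2, 2, 2) and form L = D - A. The multiplicity of 0 as a Laplacian eigenvalue equals the number of connected components. By the matrix-tree theorem the graph has (1/7) * product of the nonzero eigenvalues = 7 spanning trees.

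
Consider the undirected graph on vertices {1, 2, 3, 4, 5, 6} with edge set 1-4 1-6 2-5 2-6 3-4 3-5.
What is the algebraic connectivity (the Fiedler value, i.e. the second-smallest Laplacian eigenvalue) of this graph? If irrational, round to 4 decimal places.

1

With the vertex order [1, 2, 3, 4, 5, 6], the degrees are [2, 2, 2, 2, 2, 2], giving D = diag(2, 2, 2, 2, 2, 2) and L = D - A. The smallest Laplacian eigenvalue is always 0. The next one, lambda_2 = 1, measures how hard the graph is to disconnect: larger values mean better connectivity. There is one zero in the spectrum, matching the 1 component. The largest eigenvalue, 4, is at most the vertex count 6.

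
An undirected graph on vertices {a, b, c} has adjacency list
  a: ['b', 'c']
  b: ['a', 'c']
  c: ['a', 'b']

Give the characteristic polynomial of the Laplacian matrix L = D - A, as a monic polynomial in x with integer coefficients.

x^3 - 6x^2 + 9x

Reading degrees in the order [a, b, c] gives [2, 2, 2]; set D = diag(2, 2, 2) and form L = D - A. L has integer entries, so p(x) = det(xI - L) has integer coefficients. Expanding the determinant yields x^3 - 6x^2 + 9x. The coefficient of x^2 equals -trace(L) = -6, matching the sum of degrees. By the matrix-tree theorem the graph has (1/3) * product of the nonzero eigenvalues = 3 spanning trees. The eigenvalues sum to 6, which equals trace(L) = 2|E|.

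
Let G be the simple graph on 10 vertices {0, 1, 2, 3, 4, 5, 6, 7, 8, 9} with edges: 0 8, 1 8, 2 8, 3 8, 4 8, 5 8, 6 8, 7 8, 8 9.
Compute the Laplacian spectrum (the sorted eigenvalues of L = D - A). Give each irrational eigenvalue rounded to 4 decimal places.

With the vertex order [0, 1, 2, 3, 4, 5, 6, 7, 8, 9], the degrees are [1, 1, 1, 1, 1, 1, 1, 1, 9, 1], giving D = diag(1, 1, 1, 1, 1, 1, 1, 1, 9, 1) and L = D - A. L is symmetric positive semidefinite, so every eigenvalue is real and nonnegative. The single zero eigenvalue shows the graph is connected. There is one zero in the spectrum, matching the 1 component. The largest eigenvalue, 10, is at most the vertex count 10.

[0, 1, 1, 1, 1, 1, 1, 1, 1, 10]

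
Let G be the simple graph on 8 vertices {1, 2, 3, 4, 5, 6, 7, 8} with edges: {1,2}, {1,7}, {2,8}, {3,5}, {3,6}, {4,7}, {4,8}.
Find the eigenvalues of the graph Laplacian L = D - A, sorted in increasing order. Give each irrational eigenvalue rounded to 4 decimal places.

Each diagonal entry of L is the vertex degree and each off-diagonal entry is -1 where an edge is present, 0 otherwise; in the order [1, 2, 3, 4, 5, 6, 7, 8] the diagonal is [2, 2, 2, 2, 1, 1, 2, 2]. Diagonalising L (or applying a numerical eigensolver to the 8x8 matrix) gives the spectrum above. The 2 zero eigenvalues correspond to the 2 connected components. The largest eigenvalue, 3.6180, is at most the vertex count 8.

[0, 0, 1, 1.3820, 1.3820, 3, 3.6180, 3.6180]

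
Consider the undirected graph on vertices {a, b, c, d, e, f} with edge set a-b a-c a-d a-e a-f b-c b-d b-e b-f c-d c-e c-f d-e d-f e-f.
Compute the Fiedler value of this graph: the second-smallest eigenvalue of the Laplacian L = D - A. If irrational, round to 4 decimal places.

Each diagonal entry of L is the vertex degree and each off-diagonal entry is -1 where an edge is present, 0 otherwise; in the order [a, b, c, d, e, f] the diagonal is [5, 5, 5, 5, 5, 5]. The smallest Laplacian eigenvalue is always 0. The next one, lambda_2 = 6, measures how hard the graph is to disconnect: larger values mean better connectivity. By the matrix-tree theorem the graph has (1/6) * product of the nonzero eigenvalues = 1296 spanning trees.

6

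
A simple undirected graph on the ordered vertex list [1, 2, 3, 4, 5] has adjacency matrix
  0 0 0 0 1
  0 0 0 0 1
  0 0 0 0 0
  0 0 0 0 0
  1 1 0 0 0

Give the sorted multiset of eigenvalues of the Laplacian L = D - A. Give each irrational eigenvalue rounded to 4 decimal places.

Reading degrees in the order [1, 2, 3, 4, 5] gives [1, 1, 0, 0, 2]; set D = diag(1, 1, 0, 0, 2) and form L = D - A. Diagonalising L (or applying a numerical eigensolver to the 5x5 matrix) gives the spectrum above. The 3 zero eigenvalues correspond to the 3 connected components. The eigenvalues sum to 4, which equals trace(L) = 2|E|. There are 3 zeros in the spectrum, matching the 3 components.

[0, 0, 0, 1, 3]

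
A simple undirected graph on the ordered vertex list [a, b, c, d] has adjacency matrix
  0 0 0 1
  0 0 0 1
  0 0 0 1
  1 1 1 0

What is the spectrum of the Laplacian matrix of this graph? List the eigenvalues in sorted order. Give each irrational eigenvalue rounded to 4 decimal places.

With the vertex order [a, b, c, d], the degrees are [1, 1, 1, 3], giving D = diag(1, 1, 1, 3) and L = D - A. The multiplicity of 0 as a Laplacian eigenvalue equals the number of connected components. The single zero eigenvalue shows the graph is connected.

[0, 1, 1, 4]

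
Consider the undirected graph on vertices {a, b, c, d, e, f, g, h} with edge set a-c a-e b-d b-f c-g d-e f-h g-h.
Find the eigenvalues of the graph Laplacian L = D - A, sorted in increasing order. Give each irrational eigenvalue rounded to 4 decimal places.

Each diagonal entry of L is the vertex degree and each off-diagonal entry is -1 where an edge is present, 0 otherwise; in the order [a, b, c, d, e, f, g, h] the diagonal is [2, 2, 2, 2, 2, 2, 2, 2]. The multiplicity of 0 as a Laplacian eigenvalue equals the number of connected components. By the matrix-tree theorem the graph has (1/8) * product of the nonzero eigenvalues = 8 spanning trees. The eigenvalues sum to 16, which equals trace(L) = 2|E|.

[0, 0.5858, 0.5858, 2, 2, 3.4142, 3.4142, 4]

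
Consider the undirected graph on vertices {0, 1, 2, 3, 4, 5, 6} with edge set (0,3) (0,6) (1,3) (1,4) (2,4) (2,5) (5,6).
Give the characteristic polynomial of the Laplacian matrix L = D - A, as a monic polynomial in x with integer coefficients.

Reading degrees in the order [0, 1, 2, 3, 4, 5, 6] gives [2, 2, 2, 2, 2, 2, 2]; set D = diag(2, 2, 2, 2, 2, 2, 2) and form L = D - A. Computing det(xI - L) by cofactor expansion (or equivalently via sum-over-permutations) gives x^7 - 14x^6 + 77x^5 - 210x^4 + 294x^3 - 196x^2 + 49x. Since p(0) = det(-L) = 0, x divides p(x).

x^7 - 14x^6 + 77x^5 - 210x^4 + 294x^3 - 196x^2 + 49x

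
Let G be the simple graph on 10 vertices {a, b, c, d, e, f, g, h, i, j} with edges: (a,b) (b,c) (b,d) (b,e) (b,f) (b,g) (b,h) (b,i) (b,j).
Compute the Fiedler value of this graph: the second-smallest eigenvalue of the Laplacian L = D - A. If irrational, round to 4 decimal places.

Reading degrees in the order [a, b, c, d, e, f, g, h, i, j] gives [1, 9, 1, 1, 1, 1, 1, 1, 1, 1]; set D = diag(1, 9, 1, 1, 1, 1, 1, 1, 1, 1) and form L = D - A. The smallest Laplacian eigenvalue is always 0. The next one, lambda_2 = 1, measures how hard the graph is to disconnect: larger values mean better connectivity. The eigenvalues sum to 18, which equals trace(L) = 2|E|. The largest eigenvalue, 10, is at most the vertex count 10.

1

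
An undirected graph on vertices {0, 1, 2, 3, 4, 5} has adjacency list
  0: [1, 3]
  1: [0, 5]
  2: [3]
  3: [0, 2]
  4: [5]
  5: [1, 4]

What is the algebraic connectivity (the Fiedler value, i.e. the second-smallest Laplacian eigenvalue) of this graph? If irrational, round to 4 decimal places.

Each diagonal entry of L is the vertex degree and each off-diagonal entry is -1 where an edge is present, 0 otherwise; in the order [0, 1, 2, 3, 4, 5] the diagonal is [2, 2, 1, 2, 1, 2]. Computing the eigenvalues of L and sorting gives [0, 0.2679, 1, 2, 3, 3.7321]. The Fiedler value lambda_2 = 0.2679 is strictly positive, so the graph is connected.

0.2679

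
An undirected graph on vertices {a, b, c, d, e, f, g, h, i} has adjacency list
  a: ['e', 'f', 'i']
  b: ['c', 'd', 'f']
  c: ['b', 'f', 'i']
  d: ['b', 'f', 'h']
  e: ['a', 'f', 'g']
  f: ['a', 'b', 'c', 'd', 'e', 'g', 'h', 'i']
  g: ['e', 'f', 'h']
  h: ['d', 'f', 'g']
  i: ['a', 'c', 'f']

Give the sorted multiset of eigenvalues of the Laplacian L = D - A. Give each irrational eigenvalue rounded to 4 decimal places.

Reading degrees in the order [a, b, c, d, e, f, g, h, i] gives [3, 3, 3, 3, 3, 8, 3, 3, 3]; set D = diag(3, 3, 3, 3, 3, 8, 3, 3, 3) and form L = D - A. Since every row of L sums to 0, the all-ones vector is in the kernel and 0 is an eigenvalue.

[0, 1.5858, 1.5858, 3, 3, 4.4142, 4.4142, 5, 9]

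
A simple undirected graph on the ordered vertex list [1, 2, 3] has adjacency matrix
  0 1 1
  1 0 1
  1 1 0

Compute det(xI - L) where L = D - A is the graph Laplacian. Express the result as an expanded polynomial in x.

x^3 - 6x^2 + 9x

Reading degrees in the order [1, 2, 3] gives [2, 2, 2]; set D = diag(2, 2, 2) and form L = D - A. L has integer entries, so p(x) = det(xI - L) has integer coefficients. Expanding the determinant yields x^3 - 6x^2 + 9x. The coefficient of x^2 equals -trace(L) = -6, matching the sum of degrees.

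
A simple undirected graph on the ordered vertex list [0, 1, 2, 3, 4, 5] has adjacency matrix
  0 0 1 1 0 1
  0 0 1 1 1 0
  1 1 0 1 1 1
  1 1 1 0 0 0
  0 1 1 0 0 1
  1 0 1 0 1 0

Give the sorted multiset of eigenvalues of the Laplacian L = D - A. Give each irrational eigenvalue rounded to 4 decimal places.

Each diagonal entry of L is the vertex degree and each off-diagonal entry is -1 where an edge is present, 0 otherwise; in the order [0, 1, 2, 3, 4, 5] the diagonal is [3, 3, 5, 3, 3, 3]. Diagonalising L (or applying a numerical eigensolver to the 6x6 matrix) gives the spectrum above. The single zero eigenvalue shows the graph is connected. There is one zero in the spectrum, matching the 1 component.

[0, 2.3820, 2.3820, 4.6180, 4.6180, 6]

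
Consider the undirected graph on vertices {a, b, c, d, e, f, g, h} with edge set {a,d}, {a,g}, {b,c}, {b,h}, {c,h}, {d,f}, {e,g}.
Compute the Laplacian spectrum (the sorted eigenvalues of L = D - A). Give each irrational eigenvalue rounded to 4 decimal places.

[0, 0, 0.3820, 1.3820, 2.6180, 3, 3, 3.6180]

Each diagonal entry of L is the vertex degree and each off-diagonal entry is -1 where an edge is present, 0 otherwise; in the order [a, b, c, d, e, f, g, h] the diagonal is [2, 2, 2, 2, 1, 1, 2, 2]. The multiplicity of 0 as a Laplacian eigenvalue equals the number of connected components. The 2 zero eigenvalues correspond to the 2 connected components. The eigenvalues sum to 14, which equals trace(L) = 2|E|.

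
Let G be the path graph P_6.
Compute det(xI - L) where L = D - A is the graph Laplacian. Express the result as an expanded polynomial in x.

x^6 - 10x^5 + 36x^4 - 56x^3 + 35x^2 - 6x

The graph has 6 vertices and degree multiset [2, 2, 2, 2, 1, 1]; D is the diagonal matrix of degrees and L = D - A. L has integer entries, so p(x) = det(xI - L) has integer coefficients. Expanding the determinant yields x^6 - 10x^5 + 36x^4 - 56x^3 + 35x^2 - 6x. The constant term is 0 because L is singular (the all-ones vector lies in its kernel).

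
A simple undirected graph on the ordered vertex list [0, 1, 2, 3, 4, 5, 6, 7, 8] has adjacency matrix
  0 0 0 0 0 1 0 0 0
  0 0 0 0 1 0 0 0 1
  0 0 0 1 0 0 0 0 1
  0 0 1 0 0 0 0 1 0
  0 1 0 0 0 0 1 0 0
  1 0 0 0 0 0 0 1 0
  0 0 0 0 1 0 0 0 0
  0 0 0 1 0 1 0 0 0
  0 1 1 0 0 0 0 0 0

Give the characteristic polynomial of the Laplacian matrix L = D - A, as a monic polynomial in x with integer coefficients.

Reading degrees in the order [0, 1, 2, 3, 4, 5, 6, 7, 8] gives [1, 2, 2, 2, 2, 2, 1, 2, 2]; set D = diag(1, 2, 2, 2, 2, 2, 1, 2, 2) and form L = D - A. Computing det(xI - L) by cofactor expansion (or equivalently via sum-over-permutations) gives x^9 - 16x^8 + 105x^7 - 364x^6 + 715x^5 - 792x^4 + 462x^3 - 120x^2 + 9x. The coefficient of x^8 equals -trace(L) = -16, matching the sum of degrees. The eigenvalues sum to 16, which equals trace(L) = 2|E|.

x^9 - 16x^8 + 105x^7 - 364x^6 + 715x^5 - 792x^4 + 462x^3 - 120x^2 + 9x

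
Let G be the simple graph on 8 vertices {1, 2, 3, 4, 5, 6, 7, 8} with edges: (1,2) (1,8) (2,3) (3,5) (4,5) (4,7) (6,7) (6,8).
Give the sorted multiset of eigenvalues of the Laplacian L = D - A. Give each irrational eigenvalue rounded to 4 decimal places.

[0, 0.5858, 0.5858, 2, 2, 3.4142, 3.4142, 4]

Each diagonal entry of L is the vertex degree and each off-diagonal entry is -1 where an edge is present, 0 otherwise; in the order [1, 2, 3, 4, 5, 6, 7, 8] the diagonal is [2, 2, 2, 2, 2, 2, 2, 2]. The multiplicity of 0 as a Laplacian eigenvalue equals the number of connected components. The single zero eigenvalue shows the graph is connected.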